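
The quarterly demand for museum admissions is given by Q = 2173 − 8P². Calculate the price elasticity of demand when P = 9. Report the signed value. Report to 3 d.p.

-0.850

At P = 9, Q = 1525.
dQ/dP = −16P = -144.
ε = (dQ/dP)(P/Q) = (-144)(9/1525).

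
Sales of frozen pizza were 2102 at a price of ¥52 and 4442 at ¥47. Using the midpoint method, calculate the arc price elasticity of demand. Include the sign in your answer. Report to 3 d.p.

ΔQ = 4442 − 2102 = 2340; ΔP = 47 − 52 = -5.
Midpoints: P̄ = 49.50, Q̄ = 3272.0.
ε = (ΔQ/ΔP)(P̄/Q̄) = (2340/-5)(49.50/3272.0).

-7.080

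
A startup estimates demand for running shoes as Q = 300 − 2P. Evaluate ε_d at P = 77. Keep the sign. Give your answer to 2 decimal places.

-1.05

At P = 77, Q = 146.
dQ/dP = −2.
ε = (dQ/dP)(P/Q) = (-2)(77/146).
|ε| > 1, so demand is elastic at this price.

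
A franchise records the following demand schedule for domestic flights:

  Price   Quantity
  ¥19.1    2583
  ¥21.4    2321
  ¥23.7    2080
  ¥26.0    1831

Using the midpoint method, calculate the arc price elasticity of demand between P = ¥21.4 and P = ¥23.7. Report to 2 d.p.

At P = 21.4, Q = 2321; at P = 23.7, Q = 2080.
ΔQ = -241, ΔP = 2.3. Midpoints: P̄ = 22.55, Q̄ = 2200.5.
ε = (ΔQ/ΔP)(P̄/Q̄) = (-241/2.3)(22.55/2200.5).

-1.07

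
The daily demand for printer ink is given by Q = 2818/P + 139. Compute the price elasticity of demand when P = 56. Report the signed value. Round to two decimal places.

-0.27

At P = 56, Q = 189.321.
dQ/dP = −2818/P² = -0.899.
ε = (dQ/dP)(P/Q) = (-0.899)(56/189.321).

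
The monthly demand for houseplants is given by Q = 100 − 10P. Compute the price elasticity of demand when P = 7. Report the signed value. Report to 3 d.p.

-2.333

At P = 7, Q = 30.
dQ/dP = −10.
ε = (dQ/dP)(P/Q) = (-10)(7/30).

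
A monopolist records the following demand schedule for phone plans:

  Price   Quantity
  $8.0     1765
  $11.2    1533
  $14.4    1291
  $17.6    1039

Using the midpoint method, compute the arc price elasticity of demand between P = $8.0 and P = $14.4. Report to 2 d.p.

-0.54

At P = 8.0, Q = 1765; at P = 14.4, Q = 1291.
ΔQ = -474, ΔP = 6.4. Midpoints: P̄ = 11.20, Q̄ = 1528.0.
ε = (ΔQ/ΔP)(P̄/Q̄) = (-474/6.4)(11.20/1528.0).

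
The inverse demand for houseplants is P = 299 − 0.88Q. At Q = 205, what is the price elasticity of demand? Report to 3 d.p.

-0.657

At Q = 205, P = 299 − 0.88(205) = 118.60.
dP/dQ = −0.88, so dQ/dP = 1/(−0.88) = -1.136.
ε = (dQ/dP)(P/Q) = (-1.136)(118.60/205).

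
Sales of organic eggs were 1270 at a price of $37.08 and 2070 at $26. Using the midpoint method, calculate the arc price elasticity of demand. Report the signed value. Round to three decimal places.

ΔQ = 2070 − 1270 = 800; ΔP = 26 − 37.08 = -11.08.
Midpoints: P̄ = 31.54, Q̄ = 1670.0.
ε = (ΔQ/ΔP)(P̄/Q̄) = (800/-11.08)(31.54/1670.0).

-1.364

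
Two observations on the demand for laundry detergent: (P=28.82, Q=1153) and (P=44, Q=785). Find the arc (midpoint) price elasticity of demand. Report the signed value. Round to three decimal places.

-0.911

ΔQ = 785 − 1153 = -368; ΔP = 44 − 28.82 = 15.18.
Midpoints: P̄ = 36.41, Q̄ = 969.0.
ε = (ΔQ/ΔP)(P̄/Q̄) = (-368/15.18)(36.41/969.0).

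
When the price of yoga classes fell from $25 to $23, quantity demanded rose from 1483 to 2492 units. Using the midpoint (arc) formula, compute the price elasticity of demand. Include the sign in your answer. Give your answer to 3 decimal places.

ΔQ = 2492 − 1483 = 1009; ΔP = 23 − 25 = -2.
Midpoints: P̄ = 24.00, Q̄ = 1987.5.
ε = (ΔQ/ΔP)(P̄/Q̄) = (1009/-2)(24.00/1987.5).

-6.092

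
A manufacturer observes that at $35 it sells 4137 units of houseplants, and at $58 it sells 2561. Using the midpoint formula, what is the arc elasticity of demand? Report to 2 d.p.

ΔQ = 2561 − 4137 = -1576; ΔP = 58 − 35 = 23.
Midpoints: P̄ = 46.50, Q̄ = 3349.0.
ε = (ΔQ/ΔP)(P̄/Q̄) = (-1576/23)(46.50/3349.0).

-0.95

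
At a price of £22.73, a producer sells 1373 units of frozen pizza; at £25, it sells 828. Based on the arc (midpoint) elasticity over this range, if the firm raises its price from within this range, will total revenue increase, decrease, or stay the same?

decrease

Arc ε = (-545/2.27)(23.87/1100.5) ≈ -5.206.
|ε| = 5.21 > 1, so demand is elastic. A price rise therefore reduces total revenue.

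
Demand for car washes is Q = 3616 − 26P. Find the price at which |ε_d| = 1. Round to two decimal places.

For linear demand Q = a − bP, ε = −bP/(a − bP). |ε| = 1 when bP = a − bP, i.e. P = a/(2b).
P = 3616/(2·26) = 3616/52 = 69.5385.

69.54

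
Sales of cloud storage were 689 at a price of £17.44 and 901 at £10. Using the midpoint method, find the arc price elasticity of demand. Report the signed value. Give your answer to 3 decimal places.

ΔQ = 901 − 689 = 212; ΔP = 10 − 17.44 = -7.44.
Midpoints: P̄ = 13.72, Q̄ = 795.0.
ε = (ΔQ/ΔP)(P̄/Q̄) = (212/-7.44)(13.72/795.0).

-0.492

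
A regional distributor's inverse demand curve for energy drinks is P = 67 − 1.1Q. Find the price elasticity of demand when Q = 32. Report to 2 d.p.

-0.90

At Q = 32, P = 67 − 1.1(32) = 31.80.
dP/dQ = −1.1, so dQ/dP = 1/(−1.1) = -0.909.
ε = (dQ/dP)(P/Q) = (-0.909)(31.80/32).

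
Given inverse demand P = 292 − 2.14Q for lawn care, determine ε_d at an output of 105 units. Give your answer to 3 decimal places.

-0.300

At Q = 105, P = 292 − 2.14(105) = 67.30.
dP/dQ = −2.14, so dQ/dP = 1/(−2.14) = -0.467.
ε = (dQ/dP)(P/Q) = (-0.467)(67.30/105).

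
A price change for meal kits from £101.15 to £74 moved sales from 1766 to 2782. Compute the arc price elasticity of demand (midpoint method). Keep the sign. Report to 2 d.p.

-1.44

ΔQ = 2782 − 1766 = 1016; ΔP = 74 − 101.15 = -27.15.
Midpoints: P̄ = 87.58, Q̄ = 2274.0.
ε = (ΔQ/ΔP)(P̄/Q̄) = (1016/-27.15)(87.58/2274.0).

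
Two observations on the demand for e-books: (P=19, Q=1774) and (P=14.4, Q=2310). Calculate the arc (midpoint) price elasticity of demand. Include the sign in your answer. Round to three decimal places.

ΔQ = 2310 − 1774 = 536; ΔP = 14.4 − 19 = -4.6.
Midpoints: P̄ = 16.70, Q̄ = 2042.0.
ε = (ΔQ/ΔP)(P̄/Q̄) = (536/-4.6)(16.70/2042.0).

-0.953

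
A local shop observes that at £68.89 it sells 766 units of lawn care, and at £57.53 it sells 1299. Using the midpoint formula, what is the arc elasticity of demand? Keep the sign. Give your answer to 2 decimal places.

ΔQ = 1299 − 766 = 533; ΔP = 57.53 − 68.89 = -11.36.
Midpoints: P̄ = 63.21, Q̄ = 1032.5.
ε = (ΔQ/ΔP)(P̄/Q̄) = (533/-11.36)(63.21/1032.5).

-2.87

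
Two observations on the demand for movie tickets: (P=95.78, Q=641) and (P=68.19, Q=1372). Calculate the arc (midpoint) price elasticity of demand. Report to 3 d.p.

ΔQ = 1372 − 641 = 731; ΔP = 68.19 − 95.78 = -27.59.
Midpoints: P̄ = 81.98, Q̄ = 1006.5.
ε = (ΔQ/ΔP)(P̄/Q̄) = (731/-27.59)(81.98/1006.5).

-2.158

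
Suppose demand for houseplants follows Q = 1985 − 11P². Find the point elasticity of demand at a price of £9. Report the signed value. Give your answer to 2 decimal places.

At P = 9, Q = 1094.
dQ/dP = −22P = -198.
ε = (dQ/dP)(P/Q) = (-198)(9/1094).
|ε| > 1, so demand is elastic at this price.

-1.63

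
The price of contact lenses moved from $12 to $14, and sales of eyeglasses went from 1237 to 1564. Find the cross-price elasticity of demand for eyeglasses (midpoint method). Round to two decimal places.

1.52

ΔQ_x = 1564 − 1237 = 327; ΔP_y = 14 − 12 = 2.
Midpoints: P̄_y = 13.00, Q̄_x = 1400.5.
ε_xy = (ΔQ_x/ΔP_y)(P̄_y/Q̄_x) = (327/2)(13.00/1400.5).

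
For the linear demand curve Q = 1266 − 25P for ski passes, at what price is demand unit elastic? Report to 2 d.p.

For linear demand Q = a − bP, ε = −bP/(a − bP). |ε| = 1 when bP = a − bP, i.e. P = a/(2b).
P = 1266/(2·25) = 1266/50 = 25.3200.

25.32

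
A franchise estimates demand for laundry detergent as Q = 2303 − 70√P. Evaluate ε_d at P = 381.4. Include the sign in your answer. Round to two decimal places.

-0.73

At P = 381.4, Q = 935.937.
dQ/dP = −70/(2√P) = -1.792.
ε = (dQ/dP)(P/Q) = (-1.792)(381.4/935.937).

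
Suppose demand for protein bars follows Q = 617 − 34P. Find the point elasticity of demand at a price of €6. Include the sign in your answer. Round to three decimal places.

-0.494

At P = 6, Q = 413.
dQ/dP = −34.
ε = (dQ/dP)(P/Q) = (-34)(6/413).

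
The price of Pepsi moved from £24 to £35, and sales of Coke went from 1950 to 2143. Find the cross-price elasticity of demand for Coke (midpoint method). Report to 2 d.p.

ΔQ_x = 2143 − 1950 = 193; ΔP_y = 35 − 24 = 11.
Midpoints: P̄_y = 29.50, Q̄_x = 2046.5.
ε_xy = (ΔQ_x/ΔP_y)(P̄_y/Q̄_x) = (193/11)(29.50/2046.5).

0.25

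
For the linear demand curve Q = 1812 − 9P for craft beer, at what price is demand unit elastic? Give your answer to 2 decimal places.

100.67

For linear demand Q = a − bP, ε = −bP/(a − bP). |ε| = 1 when bP = a − bP, i.e. P = a/(2b).
P = 1812/(2·9) = 1812/18 = 100.6667.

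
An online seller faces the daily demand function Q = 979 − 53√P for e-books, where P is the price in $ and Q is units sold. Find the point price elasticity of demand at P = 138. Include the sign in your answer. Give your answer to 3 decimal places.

At P = 138, Q = 356.391.
dQ/dP = −53/(2√P) = -2.256.
ε = (dQ/dP)(P/Q) = (-2.256)(138/356.391).
|ε| < 1, so demand is inelastic at this price.

-0.873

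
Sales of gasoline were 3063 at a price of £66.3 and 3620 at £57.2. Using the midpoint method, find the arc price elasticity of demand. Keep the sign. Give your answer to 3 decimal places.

ΔQ = 3620 − 3063 = 557; ΔP = 57.2 − 66.3 = -9.1.
Midpoints: P̄ = 61.75, Q̄ = 3341.5.
ε = (ΔQ/ΔP)(P̄/Q̄) = (557/-9.1)(61.75/3341.5).

-1.131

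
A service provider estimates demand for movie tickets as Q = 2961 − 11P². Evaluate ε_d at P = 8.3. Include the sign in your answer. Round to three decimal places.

-0.688

At P = 8.3, Q = 2203.210.
dQ/dP = −22P = -182.600.
ε = (dQ/dP)(P/Q) = (-182.600)(8.3/2203.210).
|ε| < 1, so demand is inelastic at this price.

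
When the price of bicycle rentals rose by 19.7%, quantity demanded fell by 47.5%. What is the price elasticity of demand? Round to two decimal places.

-2.41

ε = %ΔQ / %ΔP = (-47.5)/(19.7) = -2.411.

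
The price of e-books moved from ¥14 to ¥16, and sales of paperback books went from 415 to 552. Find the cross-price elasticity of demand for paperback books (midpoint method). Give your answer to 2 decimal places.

ΔQ_x = 552 − 415 = 137; ΔP_y = 16 − 14 = 2.
Midpoints: P̄_y = 15.00, Q̄_x = 483.5.
ε_xy = (ΔQ_x/ΔP_y)(P̄_y/Q̄_x) = (137/2)(15.00/483.5).
ε_xy > 0, so the goods are substitutes.

2.13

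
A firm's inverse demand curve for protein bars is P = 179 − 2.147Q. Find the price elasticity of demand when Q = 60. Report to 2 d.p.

-0.39

At Q = 60, P = 179 − 2.147(60) = 50.18.
dP/dQ = −2.147, so dQ/dP = 1/(−2.147) = -0.466.
ε = (dQ/dP)(P/Q) = (-0.466)(50.18/60).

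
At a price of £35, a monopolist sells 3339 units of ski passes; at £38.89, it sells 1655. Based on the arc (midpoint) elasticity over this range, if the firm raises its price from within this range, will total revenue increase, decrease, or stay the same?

Arc ε = (-1684/3.89)(36.95/2497.0) ≈ -6.405.
|ε| = 6.41 > 1, so demand is elastic. A price rise therefore reduces total revenue.

decrease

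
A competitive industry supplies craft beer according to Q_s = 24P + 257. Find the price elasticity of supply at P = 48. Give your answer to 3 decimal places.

0.818

At P = 48, Q_s = 1409.
dQ_s/dP = 24.
ε_s = (dQ_s/dP)(P/Q_s) = (24)(48/1409).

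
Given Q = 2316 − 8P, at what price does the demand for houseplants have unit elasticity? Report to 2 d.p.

144.75

For linear demand Q = a − bP, ε = −bP/(a − bP). |ε| = 1 when bP = a − bP, i.e. P = a/(2b).
P = 2316/(2·8) = 2316/16 = 144.7500.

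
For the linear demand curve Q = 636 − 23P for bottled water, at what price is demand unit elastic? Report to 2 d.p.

13.83

For linear demand Q = a − bP, ε = −bP/(a − bP). |ε| = 1 when bP = a − bP, i.e. P = a/(2b).
P = 636/(2·23) = 636/46 = 13.8261.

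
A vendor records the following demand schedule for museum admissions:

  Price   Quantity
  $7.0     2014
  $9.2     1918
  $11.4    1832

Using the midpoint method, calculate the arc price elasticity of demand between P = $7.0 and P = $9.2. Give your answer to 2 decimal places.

-0.18

At P = 7.0, Q = 2014; at P = 9.2, Q = 1918.
ΔQ = -96, ΔP = 2.2. Midpoints: P̄ = 8.10, Q̄ = 1966.0.
ε = (ΔQ/ΔP)(P̄/Q̄) = (-96/2.2)(8.10/1966.0).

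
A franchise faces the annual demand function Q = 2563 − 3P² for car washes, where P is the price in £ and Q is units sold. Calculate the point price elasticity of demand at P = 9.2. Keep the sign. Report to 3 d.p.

-0.220

At P = 9.2, Q = 2309.080.
dQ/dP = −6P = -55.200.
ε = (dQ/dP)(P/Q) = (-55.200)(9.2/2309.080).
|ε| < 1, so demand is inelastic at this price.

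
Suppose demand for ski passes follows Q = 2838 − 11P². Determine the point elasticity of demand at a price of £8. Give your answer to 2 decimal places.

At P = 8, Q = 2134.
dQ/dP = −22P = -176.
ε = (dQ/dP)(P/Q) = (-176)(8/2134).
|ε| < 1, so demand is inelastic at this price.

-0.66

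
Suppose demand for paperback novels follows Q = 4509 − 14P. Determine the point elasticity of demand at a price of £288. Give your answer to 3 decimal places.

At P = 288, Q = 477.
dQ/dP = −14.
ε = (dQ/dP)(P/Q) = (-14)(288/477).

-8.453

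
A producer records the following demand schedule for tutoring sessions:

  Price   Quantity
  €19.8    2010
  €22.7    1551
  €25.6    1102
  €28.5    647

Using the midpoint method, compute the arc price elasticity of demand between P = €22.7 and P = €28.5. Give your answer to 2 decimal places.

-3.63

At P = 22.7, Q = 1551; at P = 28.5, Q = 647.
ΔQ = -904, ΔP = 5.8. Midpoints: P̄ = 25.60, Q̄ = 1099.0.
ε = (ΔQ/ΔP)(P̄/Q̄) = (-904/5.8)(25.60/1099.0).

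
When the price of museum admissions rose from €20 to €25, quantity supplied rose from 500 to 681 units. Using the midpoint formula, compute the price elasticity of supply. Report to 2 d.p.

ΔQ = 681 − 500 = 181; ΔP = 25 − 20 = 5.
Midpoints: P̄ = 22.50, Q̄ = 590.5.
ε_s = (ΔQ/ΔP)(P̄/Q̄) = (181/5)(22.50/590.5).

1.38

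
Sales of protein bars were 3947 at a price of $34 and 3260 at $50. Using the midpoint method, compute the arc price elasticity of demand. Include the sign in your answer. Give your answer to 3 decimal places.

ΔQ = 3260 − 3947 = -687; ΔP = 50 − 34 = 16.
Midpoints: P̄ = 42.00, Q̄ = 3603.5.
ε = (ΔQ/ΔP)(P̄/Q̄) = (-687/16)(42.00/3603.5).

-0.500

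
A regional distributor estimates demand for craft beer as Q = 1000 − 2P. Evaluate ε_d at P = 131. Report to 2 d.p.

-0.36

At P = 131, Q = 738.
dQ/dP = −2.
ε = (dQ/dP)(P/Q) = (-2)(131/738).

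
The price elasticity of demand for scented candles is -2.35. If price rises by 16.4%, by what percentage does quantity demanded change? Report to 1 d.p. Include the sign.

-38.5%

%ΔQ ≈ ε × %ΔP = (-2.35)(16.4%) = -38.54%.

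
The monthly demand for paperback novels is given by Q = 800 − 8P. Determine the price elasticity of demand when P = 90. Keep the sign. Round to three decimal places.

At P = 90, Q = 80.
dQ/dP = −8.
ε = (dQ/dP)(P/Q) = (-8)(90/80).

-9.000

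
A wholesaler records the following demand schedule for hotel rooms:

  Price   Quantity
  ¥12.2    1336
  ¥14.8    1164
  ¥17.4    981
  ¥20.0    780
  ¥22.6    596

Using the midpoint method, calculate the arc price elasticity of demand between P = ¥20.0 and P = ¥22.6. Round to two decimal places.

-2.19

At P = 20.0, Q = 780; at P = 22.6, Q = 596.
ΔQ = -184, ΔP = 2.6. Midpoints: P̄ = 21.30, Q̄ = 688.0.
ε = (ΔQ/ΔP)(P̄/Q̄) = (-184/2.6)(21.30/688.0).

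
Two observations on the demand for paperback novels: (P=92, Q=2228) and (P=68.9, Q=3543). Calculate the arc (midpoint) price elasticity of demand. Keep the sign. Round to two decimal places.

ΔQ = 3543 − 2228 = 1315; ΔP = 68.9 − 92 = -23.1.
Midpoints: P̄ = 80.45, Q̄ = 2885.5.
ε = (ΔQ/ΔP)(P̄/Q̄) = (1315/-23.1)(80.45/2885.5).

-1.59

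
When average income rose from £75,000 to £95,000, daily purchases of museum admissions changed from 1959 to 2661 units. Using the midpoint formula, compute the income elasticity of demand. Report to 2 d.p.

1.29

ΔQ = 702, ΔI = 20000. Midpoints: Ī = 85,000, Q̄ = 2310.0.
ε_I = (ΔQ/ΔI)(Ī/Q̄) = (702/20000)(85000/2310.0).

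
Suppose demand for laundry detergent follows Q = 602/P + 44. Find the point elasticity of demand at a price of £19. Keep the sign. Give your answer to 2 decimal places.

At P = 19, Q = 75.684.
dQ/dP = −602/P² = -1.668.
ε = (dQ/dP)(P/Q) = (-1.668)(19/75.684).
|ε| < 1, so demand is inelastic at this price.

-0.42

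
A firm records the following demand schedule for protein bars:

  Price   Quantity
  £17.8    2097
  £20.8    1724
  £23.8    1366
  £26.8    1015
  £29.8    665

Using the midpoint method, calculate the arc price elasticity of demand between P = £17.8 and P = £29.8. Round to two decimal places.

At P = 17.8, Q = 2097; at P = 29.8, Q = 665.
ΔQ = -1432, ΔP = 12.0. Midpoints: P̄ = 23.80, Q̄ = 1381.0.
ε = (ΔQ/ΔP)(P̄/Q̄) = (-1432/12.0)(23.80/1381.0).

-2.06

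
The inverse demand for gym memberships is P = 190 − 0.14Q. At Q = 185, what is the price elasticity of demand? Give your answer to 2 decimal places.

-6.34

At Q = 185, P = 190 − 0.14(185) = 164.10.
dP/dQ = −0.14, so dQ/dP = 1/(−0.14) = -7.143.
ε = (dQ/dP)(P/Q) = (-7.143)(164.10/185).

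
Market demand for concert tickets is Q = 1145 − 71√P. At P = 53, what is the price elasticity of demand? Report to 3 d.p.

-0.411

At P = 53, Q = 628.112.
dQ/dP = −71/(2√P) = -4.876.
ε = (dQ/dP)(P/Q) = (-4.876)(53/628.112).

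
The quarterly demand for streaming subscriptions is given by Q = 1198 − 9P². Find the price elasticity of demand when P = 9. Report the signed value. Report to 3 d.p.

-3.109

At P = 9, Q = 469.
dQ/dP = −18P = -162.
ε = (dQ/dP)(P/Q) = (-162)(9/469).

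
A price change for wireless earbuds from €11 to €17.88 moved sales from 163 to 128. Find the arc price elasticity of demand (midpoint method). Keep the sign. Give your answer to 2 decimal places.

ΔQ = 128 − 163 = -35; ΔP = 17.88 − 11 = 6.88.
Midpoints: P̄ = 14.44, Q̄ = 145.5.
ε = (ΔQ/ΔP)(P̄/Q̄) = (-35/6.88)(14.44/145.5).

-0.50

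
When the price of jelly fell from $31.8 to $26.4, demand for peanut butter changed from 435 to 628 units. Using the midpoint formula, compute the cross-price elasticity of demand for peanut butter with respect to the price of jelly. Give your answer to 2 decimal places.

ΔQ_x = 628 − 435 = 193; ΔP_y = 26.4 − 31.8 = -5.4.
Midpoints: P̄_y = 29.10, Q̄_x = 531.5.
ε_xy = (ΔQ_x/ΔP_y)(P̄_y/Q̄_x) = (193/-5.4)(29.10/531.5).

-1.96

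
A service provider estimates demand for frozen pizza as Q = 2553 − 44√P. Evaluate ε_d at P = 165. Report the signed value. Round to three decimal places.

-0.142

At P = 165, Q = 1987.810.
dQ/dP = −44/(2√P) = -1.713.
ε = (dQ/dP)(P/Q) = (-1.713)(165/1987.810).
|ε| < 1, so demand is inelastic at this price.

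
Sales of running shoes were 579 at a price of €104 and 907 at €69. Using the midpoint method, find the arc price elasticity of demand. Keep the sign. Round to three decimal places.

ΔQ = 907 − 579 = 328; ΔP = 69 − 104 = -35.
Midpoints: P̄ = 86.50, Q̄ = 743.0.
ε = (ΔQ/ΔP)(P̄/Q̄) = (328/-35)(86.50/743.0).

-1.091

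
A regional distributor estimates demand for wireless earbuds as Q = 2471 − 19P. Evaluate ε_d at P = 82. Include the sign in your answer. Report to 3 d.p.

-1.706

At P = 82, Q = 913.
dQ/dP = −19.
ε = (dQ/dP)(P/Q) = (-19)(82/913).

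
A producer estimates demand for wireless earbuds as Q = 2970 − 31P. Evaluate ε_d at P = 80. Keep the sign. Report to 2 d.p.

-5.06

At P = 80, Q = 490.
dQ/dP = −31.
ε = (dQ/dP)(P/Q) = (-31)(80/490).
|ε| > 1, so demand is elastic at this price.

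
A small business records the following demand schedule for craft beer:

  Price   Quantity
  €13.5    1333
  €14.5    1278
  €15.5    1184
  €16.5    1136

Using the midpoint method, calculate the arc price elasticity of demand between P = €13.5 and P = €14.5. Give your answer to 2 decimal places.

-0.59

At P = 13.5, Q = 1333; at P = 14.5, Q = 1278.
ΔQ = -55, ΔP = 1.0. Midpoints: P̄ = 14.00, Q̄ = 1305.5.
ε = (ΔQ/ΔP)(P̄/Q̄) = (-55/1.0)(14.00/1305.5).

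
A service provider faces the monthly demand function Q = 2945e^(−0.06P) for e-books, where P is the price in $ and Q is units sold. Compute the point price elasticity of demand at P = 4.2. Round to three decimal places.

At P = 4.2, Q = 2288.986.
dQ/dP = −0.06·2945e^(−0.06P) = −0.06Q = -137.339.
ε = (dQ/dP)(P/Q) = (-137.339)(4.2/2288.986).

-0.252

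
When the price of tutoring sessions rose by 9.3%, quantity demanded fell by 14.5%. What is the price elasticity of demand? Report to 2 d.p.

-1.56

ε = %ΔQ / %ΔP = (-14.5)/(9.3) = -1.559.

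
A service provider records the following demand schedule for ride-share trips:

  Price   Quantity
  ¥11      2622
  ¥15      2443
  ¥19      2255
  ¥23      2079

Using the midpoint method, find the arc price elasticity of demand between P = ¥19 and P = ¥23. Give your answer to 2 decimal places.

At P = 19, Q = 2255; at P = 23, Q = 2079.
ΔQ = -176, ΔP = 4. Midpoints: P̄ = 21.00, Q̄ = 2167.0.
ε = (ΔQ/ΔP)(P̄/Q̄) = (-176/4)(21.00/2167.0).

-0.43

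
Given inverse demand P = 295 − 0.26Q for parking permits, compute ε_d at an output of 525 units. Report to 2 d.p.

At Q = 525, P = 295 − 0.26(525) = 158.50.
dP/dQ = −0.26, so dQ/dP = 1/(−0.26) = -3.846.
ε = (dQ/dP)(P/Q) = (-3.846)(158.50/525).

-1.16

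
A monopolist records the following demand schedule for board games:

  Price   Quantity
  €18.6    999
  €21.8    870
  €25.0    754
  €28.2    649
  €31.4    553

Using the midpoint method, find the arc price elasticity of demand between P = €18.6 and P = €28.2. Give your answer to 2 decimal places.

-1.04

At P = 18.6, Q = 999; at P = 28.2, Q = 649.
ΔQ = -350, ΔP = 9.6. Midpoints: P̄ = 23.40, Q̄ = 824.0.
ε = (ΔQ/ΔP)(P̄/Q̄) = (-350/9.6)(23.40/824.0).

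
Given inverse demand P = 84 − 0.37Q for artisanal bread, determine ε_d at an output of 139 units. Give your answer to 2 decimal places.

-0.63

At Q = 139, P = 84 − 0.37(139) = 32.57.
dP/dQ = −0.37, so dQ/dP = 1/(−0.37) = -2.703.
ε = (dQ/dP)(P/Q) = (-2.703)(32.57/139).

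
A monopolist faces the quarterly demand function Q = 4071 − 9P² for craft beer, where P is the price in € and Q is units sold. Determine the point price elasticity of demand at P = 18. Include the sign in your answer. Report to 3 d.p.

At P = 18, Q = 1155.
dQ/dP = −18P = -324.
ε = (dQ/dP)(P/Q) = (-324)(18/1155).

-5.049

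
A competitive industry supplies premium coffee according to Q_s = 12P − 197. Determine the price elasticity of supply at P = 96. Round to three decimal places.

1.206

At P = 96, Q_s = 955.
dQ_s/dP = 12.
ε_s = (dQ_s/dP)(P/Q_s) = (12)(96/955).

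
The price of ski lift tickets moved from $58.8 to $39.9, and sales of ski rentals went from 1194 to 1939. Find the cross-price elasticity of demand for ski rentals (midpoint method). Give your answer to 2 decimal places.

-1.24

ΔQ_x = 1939 − 1194 = 745; ΔP_y = 39.9 − 58.8 = -18.9.
Midpoints: P̄_y = 49.35, Q̄_x = 1566.5.
ε_xy = (ΔQ_x/ΔP_y)(P̄_y/Q̄_x) = (745/-18.9)(49.35/1566.5).
ε_xy < 0, so the goods are complements.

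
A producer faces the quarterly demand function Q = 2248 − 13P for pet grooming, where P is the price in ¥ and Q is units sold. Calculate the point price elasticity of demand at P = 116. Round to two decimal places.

-2.04

At P = 116, Q = 740.
dQ/dP = −13.
ε = (dQ/dP)(P/Q) = (-13)(116/740).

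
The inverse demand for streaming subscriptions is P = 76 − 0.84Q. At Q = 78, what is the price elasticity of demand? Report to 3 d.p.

-0.160

At Q = 78, P = 76 − 0.84(78) = 10.48.
dP/dQ = −0.84, so dQ/dP = 1/(−0.84) = -1.190.
ε = (dQ/dP)(P/Q) = (-1.190)(10.48/78).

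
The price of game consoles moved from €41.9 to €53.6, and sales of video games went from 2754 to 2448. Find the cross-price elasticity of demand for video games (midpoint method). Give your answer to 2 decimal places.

ΔQ_x = 2448 − 2754 = -306; ΔP_y = 53.6 − 41.9 = 11.7.
Midpoints: P̄_y = 47.75, Q̄_x = 2601.0.
ε_xy = (ΔQ_x/ΔP_y)(P̄_y/Q̄_x) = (-306/11.7)(47.75/2601.0).

-0.48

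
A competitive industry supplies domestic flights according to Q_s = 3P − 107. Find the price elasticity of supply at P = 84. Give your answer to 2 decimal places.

At P = 84, Q_s = 145.
dQ_s/dP = 3.
ε_s = (dQ_s/dP)(P/Q_s) = (3)(84/145).

1.74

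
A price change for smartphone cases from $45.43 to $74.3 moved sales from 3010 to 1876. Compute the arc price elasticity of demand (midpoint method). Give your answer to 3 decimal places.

ΔQ = 1876 − 3010 = -1134; ΔP = 74.3 − 45.43 = 28.87.
Midpoints: P̄ = 59.86, Q̄ = 2443.0.
ε = (ΔQ/ΔP)(P̄/Q̄) = (-1134/28.87)(59.86/2443.0).

-0.963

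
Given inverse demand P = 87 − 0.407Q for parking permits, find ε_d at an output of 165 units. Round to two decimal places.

-0.30

At Q = 165, P = 87 − 0.407(165) = 19.84.
dP/dQ = −0.407, so dQ/dP = 1/(−0.407) = -2.457.
ε = (dQ/dP)(P/Q) = (-2.457)(19.84/165).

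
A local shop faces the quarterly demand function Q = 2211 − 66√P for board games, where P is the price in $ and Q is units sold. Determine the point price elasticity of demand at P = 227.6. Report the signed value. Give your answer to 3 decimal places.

At P = 227.6, Q = 1215.296.
dQ/dP = −66/(2√P) = -2.187.
ε = (dQ/dP)(P/Q) = (-2.187)(227.6/1215.296).

-0.410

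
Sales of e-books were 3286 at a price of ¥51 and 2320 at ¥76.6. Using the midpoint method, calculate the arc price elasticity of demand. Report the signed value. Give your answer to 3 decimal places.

ΔQ = 2320 − 3286 = -966; ΔP = 76.6 − 51 = 25.6.
Midpoints: P̄ = 63.80, Q̄ = 2803.0.
ε = (ΔQ/ΔP)(P̄/Q̄) = (-966/25.6)(63.80/2803.0).

-0.859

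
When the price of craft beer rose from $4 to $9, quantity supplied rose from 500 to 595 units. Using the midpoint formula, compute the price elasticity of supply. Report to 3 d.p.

ΔQ = 595 − 500 = 95; ΔP = 9 − 4 = 5.
Midpoints: P̄ = 6.50, Q̄ = 547.5.
ε_s = (ΔQ/ΔP)(P̄/Q̄) = (95/5)(6.50/547.5).

0.226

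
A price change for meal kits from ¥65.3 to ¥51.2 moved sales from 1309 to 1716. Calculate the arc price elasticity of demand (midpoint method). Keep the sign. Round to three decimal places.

ΔQ = 1716 − 1309 = 407; ΔP = 51.2 − 65.3 = -14.1.
Midpoints: P̄ = 58.25, Q̄ = 1512.5.
ε = (ΔQ/ΔP)(P̄/Q̄) = (407/-14.1)(58.25/1512.5).

-1.112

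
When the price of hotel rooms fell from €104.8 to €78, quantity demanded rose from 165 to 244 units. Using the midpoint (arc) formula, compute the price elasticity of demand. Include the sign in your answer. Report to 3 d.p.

-1.317

ΔQ = 244 − 165 = 79; ΔP = 78 − 104.8 = -26.8.
Midpoints: P̄ = 91.40, Q̄ = 204.5.
ε = (ΔQ/ΔP)(P̄/Q̄) = (79/-26.8)(91.40/204.5).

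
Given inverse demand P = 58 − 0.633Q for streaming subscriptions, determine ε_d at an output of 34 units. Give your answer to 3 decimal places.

At Q = 34, P = 58 − 0.633(34) = 36.48.
dP/dQ = −0.633, so dQ/dP = 1/(−0.633) = -1.580.
ε = (dQ/dP)(P/Q) = (-1.580)(36.48/34).

-1.695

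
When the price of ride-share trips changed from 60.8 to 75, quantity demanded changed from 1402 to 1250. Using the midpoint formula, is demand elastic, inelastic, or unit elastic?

inelastic

Arc ε ≈ -0.548.
|ε| = 0.55 < 1.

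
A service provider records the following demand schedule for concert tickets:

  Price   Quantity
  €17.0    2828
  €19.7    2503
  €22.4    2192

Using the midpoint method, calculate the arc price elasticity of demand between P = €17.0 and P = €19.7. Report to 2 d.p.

-0.83

At P = 17.0, Q = 2828; at P = 19.7, Q = 2503.
ΔQ = -325, ΔP = 2.7. Midpoints: P̄ = 18.35, Q̄ = 2665.5.
ε = (ΔQ/ΔP)(P̄/Q̄) = (-325/2.7)(18.35/2665.5).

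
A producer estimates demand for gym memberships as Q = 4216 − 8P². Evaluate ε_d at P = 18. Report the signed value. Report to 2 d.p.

At P = 18, Q = 1624.
dQ/dP = −16P = -288.
ε = (dQ/dP)(P/Q) = (-288)(18/1624).
|ε| > 1, so demand is elastic at this price.

-3.19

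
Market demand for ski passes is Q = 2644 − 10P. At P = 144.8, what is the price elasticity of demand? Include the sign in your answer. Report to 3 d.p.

-1.211

At P = 144.8, Q = 1196.
dQ/dP = −10.
ε = (dQ/dP)(P/Q) = (-10)(144.8/1196).
|ε| > 1, so demand is elastic at this price.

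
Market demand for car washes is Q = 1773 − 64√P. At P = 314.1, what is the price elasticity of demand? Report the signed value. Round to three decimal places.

At P = 314.1, Q = 638.737.
dQ/dP = −64/(2√P) = -1.806.
ε = (dQ/dP)(P/Q) = (-1.806)(314.1/638.737).
|ε| < 1, so demand is inelastic at this price.

-0.888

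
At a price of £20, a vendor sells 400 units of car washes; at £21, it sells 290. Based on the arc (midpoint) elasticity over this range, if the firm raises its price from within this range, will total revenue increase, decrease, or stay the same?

Arc ε = (-110/1)(20.50/345.0) ≈ -6.536.
|ε| = 6.54 > 1, so demand is elastic. A price rise therefore reduces total revenue.

decrease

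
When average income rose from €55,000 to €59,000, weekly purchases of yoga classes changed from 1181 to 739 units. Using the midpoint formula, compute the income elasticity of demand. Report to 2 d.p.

-6.56

ΔQ = -442, ΔI = 4000. Midpoints: Ī = 57,000, Q̄ = 960.0.
ε_I = (ΔQ/ΔI)(Ī/Q̄) = (-442/4000)(57000/960.0).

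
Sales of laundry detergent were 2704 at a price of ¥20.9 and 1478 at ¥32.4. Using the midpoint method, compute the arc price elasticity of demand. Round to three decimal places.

ΔQ = 1478 − 2704 = -1226; ΔP = 32.4 − 20.9 = 11.5.
Midpoints: P̄ = 26.65, Q̄ = 2091.0.
ε = (ΔQ/ΔP)(P̄/Q̄) = (-1226/11.5)(26.65/2091.0).

-1.359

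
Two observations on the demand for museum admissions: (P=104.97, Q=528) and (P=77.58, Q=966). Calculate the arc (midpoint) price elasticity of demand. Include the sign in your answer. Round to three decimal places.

ΔQ = 966 − 528 = 438; ΔP = 77.58 − 104.97 = -27.39.
Midpoints: P̄ = 91.28, Q̄ = 747.0.
ε = (ΔQ/ΔP)(P̄/Q̄) = (438/-27.39)(91.28/747.0).

-1.954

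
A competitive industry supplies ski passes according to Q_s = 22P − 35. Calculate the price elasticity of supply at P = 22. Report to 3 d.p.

At P = 22, Q_s = 449.
dQ_s/dP = 22.
ε_s = (dQ_s/dP)(P/Q_s) = (22)(22/449).

1.078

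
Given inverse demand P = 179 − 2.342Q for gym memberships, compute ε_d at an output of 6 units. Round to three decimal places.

At Q = 6, P = 179 − 2.342(6) = 164.95.
dP/dQ = −2.342, so dQ/dP = 1/(−2.342) = -0.427.
ε = (dQ/dP)(P/Q) = (-0.427)(164.95/6).

-11.738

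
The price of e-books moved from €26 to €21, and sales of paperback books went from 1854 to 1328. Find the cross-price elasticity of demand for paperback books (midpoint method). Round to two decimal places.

1.55

ΔQ_x = 1328 − 1854 = -526; ΔP_y = 21 − 26 = -5.
Midpoints: P̄_y = 23.50, Q̄_x = 1591.0.
ε_xy = (ΔQ_x/ΔP_y)(P̄_y/Q̄_x) = (-526/-5)(23.50/1591.0).
ε_xy > 0, so the goods are substitutes.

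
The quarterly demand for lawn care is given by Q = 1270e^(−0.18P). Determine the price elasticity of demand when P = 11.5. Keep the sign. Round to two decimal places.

At P = 11.5, Q = 160.256.
dQ/dP = −0.18·1270e^(−0.18P) = −0.18Q = -28.846.
ε = (dQ/dP)(P/Q) = (-28.846)(11.5/160.256).
|ε| > 1, so demand is elastic at this price.

-2.07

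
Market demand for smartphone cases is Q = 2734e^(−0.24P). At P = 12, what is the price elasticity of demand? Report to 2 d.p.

-2.88

At P = 12, Q = 153.472.
dQ/dP = −0.24·2734e^(−0.24P) = −0.24Q = -36.833.
ε = (dQ/dP)(P/Q) = (-36.833)(12/153.472).
|ε| > 1, so demand is elastic at this price.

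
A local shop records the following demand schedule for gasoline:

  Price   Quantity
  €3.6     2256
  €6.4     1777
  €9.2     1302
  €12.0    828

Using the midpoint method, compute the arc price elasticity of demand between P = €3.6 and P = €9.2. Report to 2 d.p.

At P = 3.6, Q = 2256; at P = 9.2, Q = 1302.
ΔQ = -954, ΔP = 5.6. Midpoints: P̄ = 6.40, Q̄ = 1779.0.
ε = (ΔQ/ΔP)(P̄/Q̄) = (-954/5.6)(6.40/1779.0).

-0.61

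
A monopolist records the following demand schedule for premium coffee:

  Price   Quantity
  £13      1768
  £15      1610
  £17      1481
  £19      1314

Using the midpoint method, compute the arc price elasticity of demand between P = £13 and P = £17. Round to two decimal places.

-0.66

At P = 13, Q = 1768; at P = 17, Q = 1481.
ΔQ = -287, ΔP = 4. Midpoints: P̄ = 15.00, Q̄ = 1624.5.
ε = (ΔQ/ΔP)(P̄/Q̄) = (-287/4)(15.00/1624.5).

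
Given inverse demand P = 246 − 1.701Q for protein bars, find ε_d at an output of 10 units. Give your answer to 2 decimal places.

At Q = 10, P = 246 − 1.701(10) = 228.99.
dP/dQ = −1.701, so dQ/dP = 1/(−1.701) = -0.588.
ε = (dQ/dP)(P/Q) = (-0.588)(228.99/10).

-13.46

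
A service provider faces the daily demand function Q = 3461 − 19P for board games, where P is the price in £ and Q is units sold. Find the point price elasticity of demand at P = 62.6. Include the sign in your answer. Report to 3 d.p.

At P = 62.6, Q = 2271.600.
dQ/dP = −19.
ε = (dQ/dP)(P/Q) = (-19)(62.6/2271.600).
|ε| < 1, so demand is inelastic at this price.

-0.524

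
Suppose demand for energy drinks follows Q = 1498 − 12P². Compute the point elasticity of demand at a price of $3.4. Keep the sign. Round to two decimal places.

-0.20

At P = 3.4, Q = 1359.280.
dQ/dP = −24P = -81.600.
ε = (dQ/dP)(P/Q) = (-81.600)(3.4/1359.280).
|ε| < 1, so demand is inelastic at this price.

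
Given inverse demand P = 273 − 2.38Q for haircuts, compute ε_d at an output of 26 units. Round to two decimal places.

-3.41

At Q = 26, P = 273 − 2.38(26) = 211.12.
dP/dQ = −2.38, so dQ/dP = 1/(−2.38) = -0.420.
ε = (dQ/dP)(P/Q) = (-0.420)(211.12/26).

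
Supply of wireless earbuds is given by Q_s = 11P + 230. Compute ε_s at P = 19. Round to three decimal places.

At P = 19, Q_s = 439.
dQ_s/dP = 11.
ε_s = (dQ_s/dP)(P/Q_s) = (11)(19/439).

0.476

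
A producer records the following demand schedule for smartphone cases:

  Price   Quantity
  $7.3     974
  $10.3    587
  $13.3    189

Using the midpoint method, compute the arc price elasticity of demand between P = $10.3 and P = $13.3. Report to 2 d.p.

At P = 10.3, Q = 587; at P = 13.3, Q = 189.
ΔQ = -398, ΔP = 3.0. Midpoints: P̄ = 11.80, Q̄ = 388.0.
ε = (ΔQ/ΔP)(P̄/Q̄) = (-398/3.0)(11.80/388.0).

-4.03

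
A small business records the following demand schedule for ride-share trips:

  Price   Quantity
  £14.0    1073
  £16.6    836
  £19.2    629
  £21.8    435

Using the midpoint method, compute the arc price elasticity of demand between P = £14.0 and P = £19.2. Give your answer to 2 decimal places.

At P = 14.0, Q = 1073; at P = 19.2, Q = 629.
ΔQ = -444, ΔP = 5.2. Midpoints: P̄ = 16.60, Q̄ = 851.0.
ε = (ΔQ/ΔP)(P̄/Q̄) = (-444/5.2)(16.60/851.0).

-1.67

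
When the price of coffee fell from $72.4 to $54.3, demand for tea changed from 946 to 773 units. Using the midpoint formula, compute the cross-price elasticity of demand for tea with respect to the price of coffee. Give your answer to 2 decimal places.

0.70

ΔQ_x = 773 − 946 = -173; ΔP_y = 54.3 − 72.4 = -18.1.
Midpoints: P̄_y = 63.35, Q̄_x = 859.5.
ε_xy = (ΔQ_x/ΔP_y)(P̄_y/Q̄_x) = (-173/-18.1)(63.35/859.5).
ε_xy > 0, so the goods are substitutes.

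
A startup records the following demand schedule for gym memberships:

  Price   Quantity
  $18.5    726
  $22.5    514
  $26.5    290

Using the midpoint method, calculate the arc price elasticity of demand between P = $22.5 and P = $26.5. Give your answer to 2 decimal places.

At P = 22.5, Q = 514; at P = 26.5, Q = 290.
ΔQ = -224, ΔP = 4.0. Midpoints: P̄ = 24.50, Q̄ = 402.0.
ε = (ΔQ/ΔP)(P̄/Q̄) = (-224/4.0)(24.50/402.0).

-3.41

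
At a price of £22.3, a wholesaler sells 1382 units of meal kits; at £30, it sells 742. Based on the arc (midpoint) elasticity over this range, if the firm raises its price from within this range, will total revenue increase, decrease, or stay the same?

decrease

Arc ε = (-640/7.7)(26.15/1062.0) ≈ -2.047.
|ε| = 2.05 > 1, so demand is elastic. A price rise therefore reduces total revenue.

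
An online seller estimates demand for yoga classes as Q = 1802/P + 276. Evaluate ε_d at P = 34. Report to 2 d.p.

At P = 34, Q = 329.
dQ/dP = −1802/P² = -1.559.
ε = (dQ/dP)(P/Q) = (-1.559)(34/329).
|ε| < 1, so demand is inelastic at this price.

-0.16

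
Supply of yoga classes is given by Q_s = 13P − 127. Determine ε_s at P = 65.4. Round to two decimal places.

1.18

At P = 65.4, Q_s = 723.20.
dQ_s/dP = 13.
ε_s = (dQ_s/dP)(P/Q_s) = (13)(65.4/723.20).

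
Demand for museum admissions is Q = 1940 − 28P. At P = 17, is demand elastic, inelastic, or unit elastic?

inelastic

Q = 1464, dQ/dP = -28.
ε = (dQ/dP)(P/Q) ≈ -0.325.
|ε| = 0.33 < 1.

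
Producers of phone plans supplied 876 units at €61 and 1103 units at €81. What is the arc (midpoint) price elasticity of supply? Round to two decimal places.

0.81

ΔQ = 1103 − 876 = 227; ΔP = 81 − 61 = 20.
Midpoints: P̄ = 71.00, Q̄ = 989.5.
ε_s = (ΔQ/ΔP)(P̄/Q̄) = (227/20)(71.00/989.5).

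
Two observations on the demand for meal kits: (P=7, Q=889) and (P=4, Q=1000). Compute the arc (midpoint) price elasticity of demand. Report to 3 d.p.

ΔQ = 1000 − 889 = 111; ΔP = 4 − 7 = -3.
Midpoints: P̄ = 5.50, Q̄ = 944.5.
ε = (ΔQ/ΔP)(P̄/Q̄) = (111/-3)(5.50/944.5).

-0.215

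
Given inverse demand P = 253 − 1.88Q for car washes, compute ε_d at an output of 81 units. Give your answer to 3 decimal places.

At Q = 81, P = 253 − 1.88(81) = 100.72.
dP/dQ = −1.88, so dQ/dP = 1/(−1.88) = -0.532.
ε = (dQ/dP)(P/Q) = (-0.532)(100.72/81).

-0.661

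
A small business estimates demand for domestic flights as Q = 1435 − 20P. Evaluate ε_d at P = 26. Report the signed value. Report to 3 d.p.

At P = 26, Q = 915.
dQ/dP = −20.
ε = (dQ/dP)(P/Q) = (-20)(26/915).
|ε| < 1, so demand is inelastic at this price.

-0.568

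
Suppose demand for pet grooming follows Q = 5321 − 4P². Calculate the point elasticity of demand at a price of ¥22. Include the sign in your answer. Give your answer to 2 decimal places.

-1.14

At P = 22, Q = 3385.
dQ/dP = −8P = -176.
ε = (dQ/dP)(P/Q) = (-176)(22/3385).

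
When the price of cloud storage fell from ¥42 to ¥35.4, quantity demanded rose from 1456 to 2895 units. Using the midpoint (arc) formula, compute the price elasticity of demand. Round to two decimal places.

-3.88

ΔQ = 2895 − 1456 = 1439; ΔP = 35.4 − 42 = -6.6.
Midpoints: P̄ = 38.70, Q̄ = 2175.5.
ε = (ΔQ/ΔP)(P̄/Q̄) = (1439/-6.6)(38.70/2175.5).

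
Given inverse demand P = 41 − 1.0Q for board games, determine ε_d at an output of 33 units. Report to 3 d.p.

-0.242

At Q = 33, P = 41 − 1.0(33) = 8.00.
dP/dQ = −1.0, so dQ/dP = 1/(−1.0) = -1.000.
ε = (dQ/dP)(P/Q) = (-1.000)(8.00/33).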